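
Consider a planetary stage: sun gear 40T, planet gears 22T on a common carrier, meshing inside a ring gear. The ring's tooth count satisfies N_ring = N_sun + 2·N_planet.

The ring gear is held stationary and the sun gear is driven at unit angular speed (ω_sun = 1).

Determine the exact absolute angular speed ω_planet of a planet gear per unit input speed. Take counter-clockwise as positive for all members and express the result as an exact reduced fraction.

-10/11

N_ring = 40 + 2·22 = 84
40(ω_s−ω_c) = −84(ω_r−ω_c),  ω_r=0, ω_s=1
40(1−ω_c) = −84(0−ω_c)  ⇒  124ω_c = 40  ⇒  ω_c = 10/31
sun–planet: 40·(1−10/31) = −22·(ω_p−ω_c)  ⇒  ω_p−ω_c = −(40/22)·(21/31) = -420/341
ω_p = 10/31 − 420/341 = -10/11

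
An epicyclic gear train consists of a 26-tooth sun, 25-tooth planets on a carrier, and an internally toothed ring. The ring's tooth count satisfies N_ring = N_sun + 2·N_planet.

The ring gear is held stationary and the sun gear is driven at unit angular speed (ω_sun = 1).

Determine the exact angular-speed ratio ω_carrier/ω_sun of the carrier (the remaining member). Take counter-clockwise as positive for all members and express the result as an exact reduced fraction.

N_ring = 26 + 2·25 = 76
26(ω_s−ω_c) = −76(ω_r−ω_c),  ω_r=0, ω_s=1
26(1−ω_c) = −76(0−ω_c)  ⇒  102ω_c = 26  ⇒  ω_c = 13/51
ω_c/ω_s = 13/51

13/51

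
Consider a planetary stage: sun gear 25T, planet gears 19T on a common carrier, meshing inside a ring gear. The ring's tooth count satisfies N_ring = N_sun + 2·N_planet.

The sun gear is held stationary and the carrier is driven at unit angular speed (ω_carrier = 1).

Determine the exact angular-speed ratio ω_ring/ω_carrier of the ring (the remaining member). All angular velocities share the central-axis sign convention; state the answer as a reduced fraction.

88/63

N_ring = 25 + 2·19 = 63
25(ω_s−ω_c) = −63(ω_r−ω_c),  ω_s=0, ω_c=1
ω_r = 1 − (25/63)(0−1) = 88/63
ω_r/ω_c = 88/63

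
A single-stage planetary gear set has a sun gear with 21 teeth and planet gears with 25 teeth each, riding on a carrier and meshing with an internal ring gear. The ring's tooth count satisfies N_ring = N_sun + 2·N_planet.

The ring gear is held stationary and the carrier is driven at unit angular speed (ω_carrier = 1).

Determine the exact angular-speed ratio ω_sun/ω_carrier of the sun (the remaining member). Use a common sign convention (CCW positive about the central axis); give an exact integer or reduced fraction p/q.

92/21

N_ring = 21 + 2·25 = 71
21(ω_s−ω_c) = −71(ω_r−ω_c),  ω_r=0, ω_c=1
ω_s = 1 − (71/21)(0−1) = 92/21
ω_s/ω_c = 92/21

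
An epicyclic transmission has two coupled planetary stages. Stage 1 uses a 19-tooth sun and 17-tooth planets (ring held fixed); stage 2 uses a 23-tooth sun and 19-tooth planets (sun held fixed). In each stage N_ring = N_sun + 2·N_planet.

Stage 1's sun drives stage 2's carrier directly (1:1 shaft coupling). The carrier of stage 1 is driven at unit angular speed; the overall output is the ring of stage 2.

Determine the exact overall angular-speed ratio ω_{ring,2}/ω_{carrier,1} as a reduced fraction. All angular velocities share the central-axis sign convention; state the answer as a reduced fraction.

6048/1159

Stage 1: N_ring = 19 + 2·17 = 53
Stage 1: 19(ω_s−ω_c) = −53(ω_r−ω_c),  ω_r=0, ω_c=1
Stage 1: ω_s = 1 − (53/19)(0−1) = 72/19
  ⇒ ω_s¹/ω_c¹ = 72/19
Stage 2: N_ring = 23 + 2·19 = 61
Stage 2: 23(ω_s−ω_c) = −61(ω_r−ω_c),  ω_s=0, ω_c=1
Stage 2: ω_r = 1 − (23/61)(0−1) = 84/61
  ⇒ ω_r²/ω_c² = 84/61
Coupling ω_c² = ω_s¹ ⇒ overall = 72/19 × 84/61 = 6048/1159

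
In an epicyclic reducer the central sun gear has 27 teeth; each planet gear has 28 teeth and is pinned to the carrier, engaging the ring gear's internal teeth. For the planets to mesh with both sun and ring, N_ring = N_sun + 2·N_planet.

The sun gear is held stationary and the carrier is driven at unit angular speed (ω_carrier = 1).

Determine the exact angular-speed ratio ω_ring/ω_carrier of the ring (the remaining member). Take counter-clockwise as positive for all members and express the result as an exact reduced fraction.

N_ring = 27 + 2·28 = 83
27(ω_s−ω_c) = −83(ω_r−ω_c),  ω_s=0, ω_c=1
ω_r = 1 − (27/83)(0−1) = 110/83
ω_r/ω_c = 110/83

110/83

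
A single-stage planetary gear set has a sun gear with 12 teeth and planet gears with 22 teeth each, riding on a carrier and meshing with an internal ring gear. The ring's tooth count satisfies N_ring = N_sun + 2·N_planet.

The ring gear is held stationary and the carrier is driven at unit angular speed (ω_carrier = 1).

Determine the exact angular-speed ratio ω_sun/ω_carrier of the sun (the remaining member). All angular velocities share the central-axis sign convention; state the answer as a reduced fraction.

N_ring = 12 + 2·22 = 56
12(ω_s−ω_c) = −56(ω_r−ω_c),  ω_r=0, ω_c=1
ω_s = 1 − (56/12)(0−1) = 17/3
ω_s/ω_c = 17/3

17/3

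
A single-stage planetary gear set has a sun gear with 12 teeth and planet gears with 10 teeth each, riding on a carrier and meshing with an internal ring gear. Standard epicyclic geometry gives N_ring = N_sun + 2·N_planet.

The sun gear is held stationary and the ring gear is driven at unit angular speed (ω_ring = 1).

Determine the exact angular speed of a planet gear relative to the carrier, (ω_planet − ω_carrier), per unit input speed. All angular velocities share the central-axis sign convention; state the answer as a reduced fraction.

N_ring = 12 + 2·10 = 32
12(ω_s−ω_c) = −32(ω_r−ω_c),  ω_s=0, ω_r=1
12(0−ω_c) = −32(1−ω_c)  ⇒  44ω_c = 32  ⇒  ω_c = 8/11
sun–planet: 12·(0−8/11) = −10·(ω_p−ω_c)  ⇒  ω_p−ω_c = −(12/10)·(-8/11) = 48/55

48/55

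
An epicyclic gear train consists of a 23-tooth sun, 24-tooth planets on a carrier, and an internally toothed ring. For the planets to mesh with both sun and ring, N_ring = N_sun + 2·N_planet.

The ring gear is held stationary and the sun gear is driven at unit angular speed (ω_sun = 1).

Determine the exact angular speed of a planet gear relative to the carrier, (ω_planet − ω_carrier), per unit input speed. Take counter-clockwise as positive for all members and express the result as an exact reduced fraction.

N_ring = 23 + 2·24 = 71
23(ω_s−ω_c) = −71(ω_r−ω_c),  ω_r=0, ω_s=1
23(1−ω_c) = −71(0−ω_c)  ⇒  94ω_c = 23  ⇒  ω_c = 23/94
sun–planet: 23·(1−23/94) = −24·(ω_p−ω_c)  ⇒  ω_p−ω_c = −(23/24)·(71/94) = -1633/2256

-1633/2256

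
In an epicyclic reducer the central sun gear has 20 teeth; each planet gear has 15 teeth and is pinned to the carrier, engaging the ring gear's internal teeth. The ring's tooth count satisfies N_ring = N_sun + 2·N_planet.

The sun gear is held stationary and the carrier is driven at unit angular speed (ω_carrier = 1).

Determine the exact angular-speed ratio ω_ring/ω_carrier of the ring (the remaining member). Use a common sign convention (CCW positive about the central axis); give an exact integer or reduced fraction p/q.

7/5

N_ring = 20 + 2·15 = 50
20(ω_s−ω_c) = −50(ω_r−ω_c),  ω_s=0, ω_c=1
ω_r = 1 − (20/50)(0−1) = 7/5
ω_r/ω_c = 7/5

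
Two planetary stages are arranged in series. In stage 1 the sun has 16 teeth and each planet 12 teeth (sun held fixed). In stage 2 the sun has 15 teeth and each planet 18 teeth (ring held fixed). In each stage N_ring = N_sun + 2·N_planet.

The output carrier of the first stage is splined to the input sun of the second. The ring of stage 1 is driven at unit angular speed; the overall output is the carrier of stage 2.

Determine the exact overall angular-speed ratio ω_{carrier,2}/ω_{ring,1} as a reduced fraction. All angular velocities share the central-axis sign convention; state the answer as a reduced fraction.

25/154

Stage 1: N_ring = 16 + 2·12 = 40
Stage 1: 16(ω_s−ω_c) = −40(ω_r−ω_c),  ω_s=0, ω_r=1
Stage 1: 16(0−ω_c) = −40(1−ω_c)  ⇒  56ω_c = 40  ⇒  ω_c = 5/7
  ⇒ ω_c¹/ω_r¹ = 5/7
Stage 2: N_ring = 15 + 2·18 = 51
Stage 2: 15(ω_s−ω_c) = −51(ω_r−ω_c),  ω_r=0, ω_s=1
Stage 2: 15(1−ω_c) = −51(0−ω_c)  ⇒  66ω_c = 15  ⇒  ω_c = 5/22
  ⇒ ω_c²/ω_s² = 5/22
Coupling ω_s² = ω_c¹ ⇒ overall = 5/7 × 5/22 = 25/154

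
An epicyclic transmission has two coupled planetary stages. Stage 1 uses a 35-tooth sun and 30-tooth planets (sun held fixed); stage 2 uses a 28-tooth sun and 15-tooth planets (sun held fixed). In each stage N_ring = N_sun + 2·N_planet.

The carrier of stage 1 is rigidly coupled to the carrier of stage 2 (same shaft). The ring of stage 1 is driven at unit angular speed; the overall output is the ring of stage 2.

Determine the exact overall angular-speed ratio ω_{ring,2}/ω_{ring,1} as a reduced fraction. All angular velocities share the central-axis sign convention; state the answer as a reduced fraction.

817/754

Stage 1: N_ring = 35 + 2·30 = 95
Stage 1: 35(ω_s−ω_c) = −95(ω_r−ω_c),  ω_s=0, ω_r=1
Stage 1: 35(0−ω_c) = −95(1−ω_c)  ⇒  130ω_c = 95  ⇒  ω_c = 19/26
  ⇒ ω_c¹/ω_r¹ = 19/26
Stage 2: N_ring = 28 + 2·15 = 58
Stage 2: 28(ω_s−ω_c) = −58(ω_r−ω_c),  ω_s=0, ω_c=1
Stage 2: ω_r = 1 − (28/58)(0−1) = 43/29
  ⇒ ω_r²/ω_c² = 43/29
Coupling ω_c² = ω_c¹ ⇒ overall = 19/26 × 43/29 = 817/754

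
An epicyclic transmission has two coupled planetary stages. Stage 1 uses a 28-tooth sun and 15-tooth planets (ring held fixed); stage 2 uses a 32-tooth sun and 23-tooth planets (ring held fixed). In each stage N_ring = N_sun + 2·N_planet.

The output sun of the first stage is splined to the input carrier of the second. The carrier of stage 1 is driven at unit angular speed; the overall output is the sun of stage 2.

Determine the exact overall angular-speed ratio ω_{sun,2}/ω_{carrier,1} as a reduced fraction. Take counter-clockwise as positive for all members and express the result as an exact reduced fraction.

Stage 1: N_ring = 28 + 2·15 = 58
Stage 1: 28(ω_s−ω_c) = −58(ω_r−ω_c),  ω_r=0, ω_c=1
Stage 1: ω_s = 1 − (58/28)(0−1) = 43/14
  ⇒ ω_s¹/ω_c¹ = 43/14
Stage 2: N_ring = 32 + 2·23 = 78
Stage 2: 32(ω_s−ω_c) = −78(ω_r−ω_c),  ω_r=0, ω_c=1
Stage 2: ω_s = 1 − (78/32)(0−1) = 55/16
  ⇒ ω_s²/ω_c² = 55/16
Coupling ω_c² = ω_s¹ ⇒ overall = 43/14 × 55/16 = 2365/224

2365/224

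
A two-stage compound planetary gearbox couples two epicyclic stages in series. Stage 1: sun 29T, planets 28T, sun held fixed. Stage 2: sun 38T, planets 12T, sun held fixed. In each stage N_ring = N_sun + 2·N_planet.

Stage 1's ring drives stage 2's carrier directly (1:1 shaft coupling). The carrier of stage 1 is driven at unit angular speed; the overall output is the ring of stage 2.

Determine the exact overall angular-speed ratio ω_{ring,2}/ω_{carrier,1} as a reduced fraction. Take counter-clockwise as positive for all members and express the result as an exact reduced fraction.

1140/527

Stage 1: N_ring = 29 + 2·28 = 85
Stage 1: 29(ω_s−ω_c) = −85(ω_r−ω_c),  ω_s=0, ω_c=1
Stage 1: ω_r = 1 − (29/85)(0−1) = 114/85
  ⇒ ω_r¹/ω_c¹ = 114/85
Stage 2: N_ring = 38 + 2·12 = 62
Stage 2: 38(ω_s−ω_c) = −62(ω_r−ω_c),  ω_s=0, ω_c=1
Stage 2: ω_r = 1 − (38/62)(0−1) = 50/31
  ⇒ ω_r²/ω_c² = 50/31
Coupling ω_c² = ω_r¹ ⇒ overall = 114/85 × 50/31 = 1140/527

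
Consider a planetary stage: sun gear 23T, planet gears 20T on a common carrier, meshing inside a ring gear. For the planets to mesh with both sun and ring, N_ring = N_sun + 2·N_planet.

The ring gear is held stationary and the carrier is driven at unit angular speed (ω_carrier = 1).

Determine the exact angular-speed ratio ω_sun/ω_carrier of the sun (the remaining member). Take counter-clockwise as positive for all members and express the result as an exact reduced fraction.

86/23

N_ring = 23 + 2·20 = 63
23(ω_s−ω_c) = −63(ω_r−ω_c),  ω_r=0, ω_c=1
ω_s = 1 − (63/23)(0−1) = 86/23
ω_s/ω_c = 86/23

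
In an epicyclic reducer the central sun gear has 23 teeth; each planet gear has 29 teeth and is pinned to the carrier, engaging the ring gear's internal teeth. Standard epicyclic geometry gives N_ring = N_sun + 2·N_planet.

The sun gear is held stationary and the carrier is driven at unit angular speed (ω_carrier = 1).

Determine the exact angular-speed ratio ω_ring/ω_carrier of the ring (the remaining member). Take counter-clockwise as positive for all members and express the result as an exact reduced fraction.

104/81

N_ring = 23 + 2·29 = 81
23(ω_s−ω_c) = −81(ω_r−ω_c),  ω_s=0, ω_c=1
ω_r = 1 − (23/81)(0−1) = 104/81
ω_r/ω_c = 104/81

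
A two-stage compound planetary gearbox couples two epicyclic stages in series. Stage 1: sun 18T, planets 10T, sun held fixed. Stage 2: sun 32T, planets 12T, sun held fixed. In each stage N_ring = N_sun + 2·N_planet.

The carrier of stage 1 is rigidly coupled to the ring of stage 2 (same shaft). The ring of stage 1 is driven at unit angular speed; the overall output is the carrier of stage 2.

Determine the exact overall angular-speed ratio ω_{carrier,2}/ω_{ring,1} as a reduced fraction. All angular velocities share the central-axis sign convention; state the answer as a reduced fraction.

19/44

Stage 1: N_ring = 18 + 2·10 = 38
Stage 1: 18(ω_s−ω_c) = −38(ω_r−ω_c),  ω_s=0, ω_r=1
Stage 1: 18(0−ω_c) = −38(1−ω_c)  ⇒  56ω_c = 38  ⇒  ω_c = 19/28
  ⇒ ω_c¹/ω_r¹ = 19/28
Stage 2: N_ring = 32 + 2·12 = 56
Stage 2: 32(ω_s−ω_c) = −56(ω_r−ω_c),  ω_s=0, ω_r=1
Stage 2: 32(0−ω_c) = −56(1−ω_c)  ⇒  88ω_c = 56  ⇒  ω_c = 7/11
  ⇒ ω_c²/ω_r² = 7/11
Coupling ω_r² = ω_c¹ ⇒ overall = 19/28 × 7/11 = 19/44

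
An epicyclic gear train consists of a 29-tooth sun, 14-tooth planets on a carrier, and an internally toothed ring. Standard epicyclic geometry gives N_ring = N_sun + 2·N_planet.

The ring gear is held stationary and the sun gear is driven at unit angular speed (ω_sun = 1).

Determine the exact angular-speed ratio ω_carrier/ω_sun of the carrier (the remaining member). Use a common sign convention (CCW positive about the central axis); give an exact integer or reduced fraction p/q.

N_ring = 29 + 2·14 = 57
29(ω_s−ω_c) = −57(ω_r−ω_c),  ω_r=0, ω_s=1
29(1−ω_c) = −57(0−ω_c)  ⇒  86ω_c = 29  ⇒  ω_c = 29/86
ω_c/ω_s = 29/86

29/86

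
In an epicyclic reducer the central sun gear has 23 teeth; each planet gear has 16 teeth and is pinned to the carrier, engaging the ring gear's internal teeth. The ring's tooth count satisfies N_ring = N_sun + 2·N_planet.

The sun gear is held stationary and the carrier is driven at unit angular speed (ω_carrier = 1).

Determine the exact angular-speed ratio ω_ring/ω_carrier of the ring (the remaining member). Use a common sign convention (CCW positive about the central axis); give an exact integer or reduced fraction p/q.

N_ring = 23 + 2·16 = 55
23(ω_s−ω_c) = −55(ω_r−ω_c),  ω_s=0, ω_c=1
ω_r = 1 − (23/55)(0−1) = 78/55
ω_r/ω_c = 78/55

78/55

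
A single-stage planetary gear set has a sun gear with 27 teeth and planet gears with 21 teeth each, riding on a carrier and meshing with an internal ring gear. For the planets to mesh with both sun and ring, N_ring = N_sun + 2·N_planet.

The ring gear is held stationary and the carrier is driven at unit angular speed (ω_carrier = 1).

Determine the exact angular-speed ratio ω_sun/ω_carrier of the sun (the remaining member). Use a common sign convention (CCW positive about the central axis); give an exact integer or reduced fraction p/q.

32/9

N_ring = 27 + 2·21 = 69
27(ω_s−ω_c) = −69(ω_r−ω_c),  ω_r=0, ω_c=1
ω_s = 1 − (69/27)(0−1) = 32/9
ω_s/ω_c = 32/9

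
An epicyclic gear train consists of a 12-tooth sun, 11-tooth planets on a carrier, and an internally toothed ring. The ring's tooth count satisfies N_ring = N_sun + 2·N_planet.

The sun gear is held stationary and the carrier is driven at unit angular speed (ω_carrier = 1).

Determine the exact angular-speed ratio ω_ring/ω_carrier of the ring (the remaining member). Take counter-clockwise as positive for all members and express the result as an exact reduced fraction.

23/17

N_ring = 12 + 2·11 = 34
12(ω_s−ω_c) = −34(ω_r−ω_c),  ω_s=0, ω_c=1
ω_r = 1 − (12/34)(0−1) = 23/17
ω_r/ω_c = 23/17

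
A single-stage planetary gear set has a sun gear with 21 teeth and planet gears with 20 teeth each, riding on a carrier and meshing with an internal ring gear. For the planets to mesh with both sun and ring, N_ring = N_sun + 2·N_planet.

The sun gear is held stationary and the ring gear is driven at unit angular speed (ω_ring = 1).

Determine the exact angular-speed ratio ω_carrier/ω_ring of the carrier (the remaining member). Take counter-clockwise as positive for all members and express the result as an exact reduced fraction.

61/82

N_ring = 21 + 2·20 = 61
21(ω_s−ω_c) = −61(ω_r−ω_c),  ω_s=0, ω_r=1
21(0−ω_c) = −61(1−ω_c)  ⇒  82ω_c = 61  ⇒  ω_c = 61/82
ω_c/ω_r = 61/82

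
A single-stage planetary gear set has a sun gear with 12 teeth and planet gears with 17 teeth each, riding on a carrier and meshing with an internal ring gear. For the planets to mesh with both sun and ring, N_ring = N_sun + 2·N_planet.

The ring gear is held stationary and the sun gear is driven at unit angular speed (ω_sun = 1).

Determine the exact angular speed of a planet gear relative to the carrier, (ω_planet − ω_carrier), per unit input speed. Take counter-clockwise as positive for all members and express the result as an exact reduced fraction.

N_ring = 12 + 2·17 = 46
12(ω_s−ω_c) = −46(ω_r−ω_c),  ω_r=0, ω_s=1
12(1−ω_c) = −46(0−ω_c)  ⇒  58ω_c = 12  ⇒  ω_c = 6/29
sun–planet: 12·(1−6/29) = −17·(ω_p−ω_c)  ⇒  ω_p−ω_c = −(12/17)·(23/29) = -276/493

-276/493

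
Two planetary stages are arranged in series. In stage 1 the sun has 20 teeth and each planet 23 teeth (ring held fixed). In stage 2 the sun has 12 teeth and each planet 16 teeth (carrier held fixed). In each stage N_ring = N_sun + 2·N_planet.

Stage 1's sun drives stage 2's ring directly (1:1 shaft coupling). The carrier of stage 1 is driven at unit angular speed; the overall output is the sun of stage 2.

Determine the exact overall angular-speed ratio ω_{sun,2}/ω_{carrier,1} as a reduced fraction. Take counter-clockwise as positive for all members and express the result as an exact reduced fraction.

-473/30

Stage 1: N_ring = 20 + 2·23 = 66
Stage 1: 20(ω_s−ω_c) = −66(ω_r−ω_c),  ω_r=0, ω_c=1
Stage 1: ω_s = 1 − (66/20)(0−1) = 43/10
  ⇒ ω_s¹/ω_c¹ = 43/10
Stage 2: N_ring = 12 + 2·16 = 44
Stage 2: 12(ω_s−ω_c) = −44(ω_r−ω_c),  ω_c=0, ω_r=1
Stage 2: ω_s = 0 − (44/12)(1−0) = -11/3
  ⇒ ω_s²/ω_r² = -11/3
Coupling ω_r² = ω_s¹ ⇒ overall = 43/10 × -11/3 = -473/30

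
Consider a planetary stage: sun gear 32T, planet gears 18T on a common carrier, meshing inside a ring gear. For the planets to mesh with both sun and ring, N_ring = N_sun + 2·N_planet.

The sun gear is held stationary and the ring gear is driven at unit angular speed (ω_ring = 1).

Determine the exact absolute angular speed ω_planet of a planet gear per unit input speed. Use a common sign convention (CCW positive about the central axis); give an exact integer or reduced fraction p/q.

17/9

N_ring = 32 + 2·18 = 68
32(ω_s−ω_c) = −68(ω_r−ω_c),  ω_s=0, ω_r=1
32(0−ω_c) = −68(1−ω_c)  ⇒  100ω_c = 68  ⇒  ω_c = 17/25
sun–planet: 32·(0−17/25) = −18·(ω_p−ω_c)  ⇒  ω_p−ω_c = −(32/18)·(-17/25) = 272/225
ω_p = 17/25 + 272/225 = 17/9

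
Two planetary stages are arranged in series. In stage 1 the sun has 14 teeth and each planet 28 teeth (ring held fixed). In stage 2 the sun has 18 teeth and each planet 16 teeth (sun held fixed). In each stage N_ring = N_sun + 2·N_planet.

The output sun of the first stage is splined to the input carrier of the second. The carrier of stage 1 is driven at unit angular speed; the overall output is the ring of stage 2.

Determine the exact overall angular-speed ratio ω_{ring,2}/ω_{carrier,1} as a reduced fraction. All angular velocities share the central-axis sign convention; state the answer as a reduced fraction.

Stage 1: N_ring = 14 + 2·28 = 70
Stage 1: 14(ω_s−ω_c) = −70(ω_r−ω_c),  ω_r=0, ω_c=1
Stage 1: ω_s = 1 − (70/14)(0−1) = 6
  ⇒ ω_s¹/ω_c¹ = 6
Stage 2: N_ring = 18 + 2·16 = 50
Stage 2: 18(ω_s−ω_c) = −50(ω_r−ω_c),  ω_s=0, ω_c=1
Stage 2: ω_r = 1 − (18/50)(0−1) = 34/25
  ⇒ ω_r²/ω_c² = 34/25
Coupling ω_c² = ω_s¹ ⇒ overall = 6 × 34/25 = 204/25

204/25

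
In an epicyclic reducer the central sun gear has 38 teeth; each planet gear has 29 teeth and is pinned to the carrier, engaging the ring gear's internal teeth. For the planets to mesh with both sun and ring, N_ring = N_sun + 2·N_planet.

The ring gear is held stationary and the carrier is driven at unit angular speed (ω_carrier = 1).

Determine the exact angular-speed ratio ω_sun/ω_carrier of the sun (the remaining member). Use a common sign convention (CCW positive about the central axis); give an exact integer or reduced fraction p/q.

67/19

N_ring = 38 + 2·29 = 96
38(ω_s−ω_c) = −96(ω_r−ω_c),  ω_r=0, ω_c=1
ω_s = 1 − (96/38)(0−1) = 67/19
ω_s/ω_c = 67/19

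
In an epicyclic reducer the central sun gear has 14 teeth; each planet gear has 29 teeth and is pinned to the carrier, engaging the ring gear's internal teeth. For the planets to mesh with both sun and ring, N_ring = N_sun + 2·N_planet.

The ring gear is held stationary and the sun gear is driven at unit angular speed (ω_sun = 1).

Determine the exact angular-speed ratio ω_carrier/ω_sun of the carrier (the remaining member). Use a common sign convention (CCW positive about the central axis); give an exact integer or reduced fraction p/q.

N_ring = 14 + 2·29 = 72
14(ω_s−ω_c) = −72(ω_r−ω_c),  ω_r=0, ω_s=1
14(1−ω_c) = −72(0−ω_c)  ⇒  86ω_c = 14  ⇒  ω_c = 7/43
ω_c/ω_s = 7/43

7/43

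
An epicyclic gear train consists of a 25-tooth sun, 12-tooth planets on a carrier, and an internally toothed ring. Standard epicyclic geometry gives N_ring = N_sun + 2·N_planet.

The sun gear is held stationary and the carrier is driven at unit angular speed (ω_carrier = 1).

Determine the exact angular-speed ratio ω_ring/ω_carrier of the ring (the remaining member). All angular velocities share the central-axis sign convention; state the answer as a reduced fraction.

74/49

N_ring = 25 + 2·12 = 49
25(ω_s−ω_c) = −49(ω_r−ω_c),  ω_s=0, ω_c=1
ω_r = 1 − (25/49)(0−1) = 74/49
ω_r/ω_c = 74/49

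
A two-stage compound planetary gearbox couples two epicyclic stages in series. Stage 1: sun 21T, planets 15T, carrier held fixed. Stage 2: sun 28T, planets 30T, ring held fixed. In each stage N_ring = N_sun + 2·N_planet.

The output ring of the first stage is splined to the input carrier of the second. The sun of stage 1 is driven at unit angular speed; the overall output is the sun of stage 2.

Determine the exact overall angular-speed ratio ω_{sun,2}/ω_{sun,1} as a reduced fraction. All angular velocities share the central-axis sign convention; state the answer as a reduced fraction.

-29/17

Stage 1: N_ring = 21 + 2·15 = 51
Stage 1: 21(ω_s−ω_c) = −51(ω_r−ω_c),  ω_c=0, ω_s=1
Stage 1: ω_r = 0 − (21/51)(1−0) = -7/17
  ⇒ ω_r¹/ω_s¹ = -7/17
Stage 2: N_ring = 28 + 2·30 = 88
Stage 2: 28(ω_s−ω_c) = −88(ω_r−ω_c),  ω_r=0, ω_c=1
Stage 2: ω_s = 1 − (88/28)(0−1) = 29/7
  ⇒ ω_s²/ω_c² = 29/7
Coupling ω_c² = ω_r¹ ⇒ overall = -7/17 × 29/7 = -29/17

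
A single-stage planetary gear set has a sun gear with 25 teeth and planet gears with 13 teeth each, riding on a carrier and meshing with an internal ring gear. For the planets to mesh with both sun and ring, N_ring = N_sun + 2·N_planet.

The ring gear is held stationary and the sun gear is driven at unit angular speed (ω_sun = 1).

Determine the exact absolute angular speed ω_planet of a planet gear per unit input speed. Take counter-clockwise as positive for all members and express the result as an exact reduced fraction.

-25/26

N_ring = 25 + 2·13 = 51
25(ω_s−ω_c) = −51(ω_r−ω_c),  ω_r=0, ω_s=1
25(1−ω_c) = −51(0−ω_c)  ⇒  76ω_c = 25  ⇒  ω_c = 25/76
sun–planet: 25·(1−25/76) = −13·(ω_p−ω_c)  ⇒  ω_p−ω_c = −(25/13)·(51/76) = -1275/988
ω_p = 25/76 − 1275/988 = -25/26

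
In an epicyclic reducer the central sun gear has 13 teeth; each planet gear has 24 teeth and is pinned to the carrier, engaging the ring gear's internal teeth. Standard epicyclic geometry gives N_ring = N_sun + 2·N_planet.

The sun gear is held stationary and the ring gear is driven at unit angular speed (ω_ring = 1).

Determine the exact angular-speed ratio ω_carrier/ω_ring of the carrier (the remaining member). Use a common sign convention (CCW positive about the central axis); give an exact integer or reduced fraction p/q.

61/74

N_ring = 13 + 2·24 = 61
13(ω_s−ω_c) = −61(ω_r−ω_c),  ω_s=0, ω_r=1
13(0−ω_c) = −61(1−ω_c)  ⇒  74ω_c = 61  ⇒  ω_c = 61/74
ω_c/ω_r = 61/74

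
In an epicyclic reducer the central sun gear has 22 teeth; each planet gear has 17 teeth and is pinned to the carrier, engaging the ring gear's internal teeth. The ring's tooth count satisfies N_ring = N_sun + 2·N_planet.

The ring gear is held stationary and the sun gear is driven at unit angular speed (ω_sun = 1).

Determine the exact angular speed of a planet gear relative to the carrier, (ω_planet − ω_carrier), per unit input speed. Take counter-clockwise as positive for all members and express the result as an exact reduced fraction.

N_ring = 22 + 2·17 = 56
22(ω_s−ω_c) = −56(ω_r−ω_c),  ω_r=0, ω_s=1
22(1−ω_c) = −56(0−ω_c)  ⇒  78ω_c = 22  ⇒  ω_c = 11/39
sun–planet: 22·(1−11/39) = −17·(ω_p−ω_c)  ⇒  ω_p−ω_c = −(22/17)·(28/39) = -616/663

-616/663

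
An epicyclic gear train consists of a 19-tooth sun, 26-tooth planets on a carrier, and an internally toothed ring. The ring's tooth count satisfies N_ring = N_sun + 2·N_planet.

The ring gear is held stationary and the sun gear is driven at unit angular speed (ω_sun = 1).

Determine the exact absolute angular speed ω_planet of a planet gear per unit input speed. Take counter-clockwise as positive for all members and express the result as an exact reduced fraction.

N_ring = 19 + 2·26 = 71
19(ω_s−ω_c) = −71(ω_r−ω_c),  ω_r=0, ω_s=1
19(1−ω_c) = −71(0−ω_c)  ⇒  90ω_c = 19  ⇒  ω_c = 19/90
sun–planet: 19·(1−19/90) = −26·(ω_p−ω_c)  ⇒  ω_p−ω_c = −(19/26)·(71/90) = -1349/2340
ω_p = 19/90 − 1349/2340 = -19/52

-19/52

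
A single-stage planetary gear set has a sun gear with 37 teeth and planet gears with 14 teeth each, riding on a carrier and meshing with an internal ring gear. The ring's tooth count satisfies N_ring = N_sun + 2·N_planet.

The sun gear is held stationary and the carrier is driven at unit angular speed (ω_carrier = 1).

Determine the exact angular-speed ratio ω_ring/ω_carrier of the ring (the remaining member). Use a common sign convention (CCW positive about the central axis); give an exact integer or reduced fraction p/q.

N_ring = 37 + 2·14 = 65
37(ω_s−ω_c) = −65(ω_r−ω_c),  ω_s=0, ω_c=1
ω_r = 1 − (37/65)(0−1) = 102/65
ω_r/ω_c = 102/65

102/65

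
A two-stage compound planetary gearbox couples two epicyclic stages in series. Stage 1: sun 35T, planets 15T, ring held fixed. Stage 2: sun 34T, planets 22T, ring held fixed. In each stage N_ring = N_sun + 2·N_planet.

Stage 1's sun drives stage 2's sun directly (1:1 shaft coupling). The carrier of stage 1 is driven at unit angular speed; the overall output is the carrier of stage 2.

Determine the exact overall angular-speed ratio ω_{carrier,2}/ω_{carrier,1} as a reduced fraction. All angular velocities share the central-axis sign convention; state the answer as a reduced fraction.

85/98

Stage 1: N_ring = 35 + 2·15 = 65
Stage 1: 35(ω_s−ω_c) = −65(ω_r−ω_c),  ω_r=0, ω_c=1
Stage 1: ω_s = 1 − (65/35)(0−1) = 20/7
  ⇒ ω_s¹/ω_c¹ = 20/7
Stage 2: N_ring = 34 + 2·22 = 78
Stage 2: 34(ω_s−ω_c) = −78(ω_r−ω_c),  ω_r=0, ω_s=1
Stage 2: 34(1−ω_c) = −78(0−ω_c)  ⇒  112ω_c = 34  ⇒  ω_c = 17/56
  ⇒ ω_c²/ω_s² = 17/56
Coupling ω_s² = ω_s¹ ⇒ overall = 20/7 × 17/56 = 85/98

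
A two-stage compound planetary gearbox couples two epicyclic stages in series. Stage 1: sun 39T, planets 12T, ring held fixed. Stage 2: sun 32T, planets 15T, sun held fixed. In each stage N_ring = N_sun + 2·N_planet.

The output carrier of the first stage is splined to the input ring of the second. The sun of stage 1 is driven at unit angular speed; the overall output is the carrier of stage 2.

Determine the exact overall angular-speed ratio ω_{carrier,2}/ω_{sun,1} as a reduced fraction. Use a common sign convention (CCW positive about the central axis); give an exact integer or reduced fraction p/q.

Stage 1: N_ring = 39 + 2·12 = 63
Stage 1: 39(ω_s−ω_c) = −63(ω_r−ω_c),  ω_r=0, ω_s=1
Stage 1: 39(1−ω_c) = −63(0−ω_c)  ⇒  102ω_c = 39  ⇒  ω_c = 13/34
  ⇒ ω_c¹/ω_s¹ = 13/34
Stage 2: N_ring = 32 + 2·15 = 62
Stage 2: 32(ω_s−ω_c) = −62(ω_r−ω_c),  ω_s=0, ω_r=1
Stage 2: 32(0−ω_c) = −62(1−ω_c)  ⇒  94ω_c = 62  ⇒  ω_c = 31/47
  ⇒ ω_c²/ω_r² = 31/47
Coupling ω_r² = ω_c¹ ⇒ overall = 13/34 × 31/47 = 403/1598

403/1598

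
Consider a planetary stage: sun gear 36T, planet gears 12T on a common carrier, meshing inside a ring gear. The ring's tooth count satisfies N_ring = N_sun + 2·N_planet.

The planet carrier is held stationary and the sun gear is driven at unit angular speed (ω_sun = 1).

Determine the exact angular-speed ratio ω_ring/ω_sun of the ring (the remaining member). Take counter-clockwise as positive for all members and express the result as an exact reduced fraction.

N_ring = 36 + 2·12 = 60
36(ω_s−ω_c) = −60(ω_r−ω_c),  ω_c=0, ω_s=1
ω_r = 0 − (36/60)(1−0) = -3/5
ω_r/ω_s = -3/5

-3/5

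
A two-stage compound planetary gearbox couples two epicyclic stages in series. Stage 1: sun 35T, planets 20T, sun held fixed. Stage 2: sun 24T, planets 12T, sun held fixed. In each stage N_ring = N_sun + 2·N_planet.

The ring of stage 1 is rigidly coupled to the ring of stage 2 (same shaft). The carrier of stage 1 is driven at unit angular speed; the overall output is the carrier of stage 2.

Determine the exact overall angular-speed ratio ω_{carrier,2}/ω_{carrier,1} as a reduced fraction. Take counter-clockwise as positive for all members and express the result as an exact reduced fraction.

44/45

Stage 1: N_ring = 35 + 2·20 = 75
Stage 1: 35(ω_s−ω_c) = −75(ω_r−ω_c),  ω_s=0, ω_c=1
Stage 1: ω_r = 1 − (35/75)(0−1) = 22/15
  ⇒ ω_r¹/ω_c¹ = 22/15
Stage 2: N_ring = 24 + 2·12 = 48
Stage 2: 24(ω_s−ω_c) = −48(ω_r−ω_c),  ω_s=0, ω_r=1
Stage 2: 24(0−ω_c) = −48(1−ω_c)  ⇒  72ω_c = 48  ⇒  ω_c = 2/3
  ⇒ ω_c²/ω_r² = 2/3
Coupling ω_r² = ω_r¹ ⇒ overall = 22/15 × 2/3 = 44/45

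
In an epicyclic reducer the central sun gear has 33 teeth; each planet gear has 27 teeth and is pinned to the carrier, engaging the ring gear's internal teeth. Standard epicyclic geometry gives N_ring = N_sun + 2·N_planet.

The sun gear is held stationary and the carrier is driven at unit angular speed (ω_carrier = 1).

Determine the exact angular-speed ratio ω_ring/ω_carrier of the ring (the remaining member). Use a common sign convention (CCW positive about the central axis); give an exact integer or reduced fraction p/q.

N_ring = 33 + 2·27 = 87
33(ω_s−ω_c) = −87(ω_r−ω_c),  ω_s=0, ω_c=1
ω_r = 1 − (33/87)(0−1) = 40/29
ω_r/ω_c = 40/29

40/29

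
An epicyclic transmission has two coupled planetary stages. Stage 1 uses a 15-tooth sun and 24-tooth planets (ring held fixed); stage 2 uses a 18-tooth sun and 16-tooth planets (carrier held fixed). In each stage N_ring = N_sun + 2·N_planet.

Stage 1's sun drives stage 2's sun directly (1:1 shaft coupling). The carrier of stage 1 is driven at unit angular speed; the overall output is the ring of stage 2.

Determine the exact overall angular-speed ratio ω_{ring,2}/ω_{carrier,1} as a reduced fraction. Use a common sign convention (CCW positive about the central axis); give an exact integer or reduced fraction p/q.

Stage 1: N_ring = 15 + 2·24 = 63
Stage 1: 15(ω_s−ω_c) = −63(ω_r−ω_c),  ω_r=0, ω_c=1
Stage 1: ω_s = 1 − (63/15)(0−1) = 26/5
  ⇒ ω_s¹/ω_c¹ = 26/5
Stage 2: N_ring = 18 + 2·16 = 50
Stage 2: 18(ω_s−ω_c) = −50(ω_r−ω_c),  ω_c=0, ω_s=1
Stage 2: ω_r = 0 − (18/50)(1−0) = -9/25
  ⇒ ω_r²/ω_s² = -9/25
Coupling ω_s² = ω_s¹ ⇒ overall = 26/5 × -9/25 = -234/125

-234/125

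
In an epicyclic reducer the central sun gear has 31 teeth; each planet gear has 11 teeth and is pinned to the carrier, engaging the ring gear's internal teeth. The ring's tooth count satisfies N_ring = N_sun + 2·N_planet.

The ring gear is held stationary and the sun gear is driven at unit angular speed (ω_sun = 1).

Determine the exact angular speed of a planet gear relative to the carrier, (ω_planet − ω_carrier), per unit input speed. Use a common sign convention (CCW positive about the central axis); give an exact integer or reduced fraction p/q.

-1643/924

N_ring = 31 + 2·11 = 53
31(ω_s−ω_c) = −53(ω_r−ω_c),  ω_r=0, ω_s=1
31(1−ω_c) = −53(0−ω_c)  ⇒  84ω_c = 31  ⇒  ω_c = 31/84
sun–planet: 31·(1−31/84) = −11·(ω_p−ω_c)  ⇒  ω_p−ω_c = −(31/11)·(53/84) = -1643/924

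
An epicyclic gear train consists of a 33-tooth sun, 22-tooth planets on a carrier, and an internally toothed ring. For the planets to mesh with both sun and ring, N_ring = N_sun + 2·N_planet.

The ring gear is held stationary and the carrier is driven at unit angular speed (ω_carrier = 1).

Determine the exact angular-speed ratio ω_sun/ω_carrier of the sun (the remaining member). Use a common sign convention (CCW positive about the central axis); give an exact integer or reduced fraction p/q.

10/3

N_ring = 33 + 2·22 = 77
33(ω_s−ω_c) = −77(ω_r−ω_c),  ω_r=0, ω_c=1
ω_s = 1 − (77/33)(0−1) = 10/3
ω_s/ω_c = 10/3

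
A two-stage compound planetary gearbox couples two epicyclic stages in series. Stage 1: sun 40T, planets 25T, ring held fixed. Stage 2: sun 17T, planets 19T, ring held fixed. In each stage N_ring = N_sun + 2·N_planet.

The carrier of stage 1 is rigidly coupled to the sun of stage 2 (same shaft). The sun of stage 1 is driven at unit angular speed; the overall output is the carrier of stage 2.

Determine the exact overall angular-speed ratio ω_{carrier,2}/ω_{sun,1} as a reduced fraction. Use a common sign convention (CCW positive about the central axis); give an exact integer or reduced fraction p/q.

Stage 1: N_ring = 40 + 2·25 = 90
Stage 1: 40(ω_s−ω_c) = −90(ω_r−ω_c),  ω_r=0, ω_s=1
Stage 1: 40(1−ω_c) = −90(0−ω_c)  ⇒  130ω_c = 40  ⇒  ω_c = 4/13
  ⇒ ω_c¹/ω_s¹ = 4/13
Stage 2: N_ring = 17 + 2·19 = 55
Stage 2: 17(ω_s−ω_c) = −55(ω_r−ω_c),  ω_r=0, ω_s=1
Stage 2: 17(1−ω_c) = −55(0−ω_c)  ⇒  72ω_c = 17  ⇒  ω_c = 17/72
  ⇒ ω_c²/ω_s² = 17/72
Coupling ω_s² = ω_c¹ ⇒ overall = 4/13 × 17/72 = 17/234

17/234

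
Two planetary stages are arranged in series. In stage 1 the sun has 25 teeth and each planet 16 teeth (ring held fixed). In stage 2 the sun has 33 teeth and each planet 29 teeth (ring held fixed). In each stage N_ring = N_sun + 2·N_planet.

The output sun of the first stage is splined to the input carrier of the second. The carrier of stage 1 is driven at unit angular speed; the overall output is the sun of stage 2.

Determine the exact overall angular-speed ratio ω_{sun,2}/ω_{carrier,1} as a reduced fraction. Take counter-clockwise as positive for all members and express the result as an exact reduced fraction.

10168/825

Stage 1: N_ring = 25 + 2·16 = 57
Stage 1: 25(ω_s−ω_c) = −57(ω_r−ω_c),  ω_r=0, ω_c=1
Stage 1: ω_s = 1 − (57/25)(0−1) = 82/25
  ⇒ ω_s¹/ω_c¹ = 82/25
Stage 2: N_ring = 33 + 2·29 = 91
Stage 2: 33(ω_s−ω_c) = −91(ω_r−ω_c),  ω_r=0, ω_c=1
Stage 2: ω_s = 1 − (91/33)(0−1) = 124/33
  ⇒ ω_s²/ω_c² = 124/33
Coupling ω_c² = ω_s¹ ⇒ overall = 82/25 × 124/33 = 10168/825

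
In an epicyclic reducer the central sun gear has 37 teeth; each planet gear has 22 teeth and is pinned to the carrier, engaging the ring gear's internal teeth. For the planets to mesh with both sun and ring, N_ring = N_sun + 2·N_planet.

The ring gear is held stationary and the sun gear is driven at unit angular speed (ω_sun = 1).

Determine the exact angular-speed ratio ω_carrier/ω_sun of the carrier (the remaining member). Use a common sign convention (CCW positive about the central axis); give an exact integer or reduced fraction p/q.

N_ring = 37 + 2·22 = 81
37(ω_s−ω_c) = −81(ω_r−ω_c),  ω_r=0, ω_s=1
37(1−ω_c) = −81(0−ω_c)  ⇒  118ω_c = 37  ⇒  ω_c = 37/118
ω_c/ω_s = 37/118

37/118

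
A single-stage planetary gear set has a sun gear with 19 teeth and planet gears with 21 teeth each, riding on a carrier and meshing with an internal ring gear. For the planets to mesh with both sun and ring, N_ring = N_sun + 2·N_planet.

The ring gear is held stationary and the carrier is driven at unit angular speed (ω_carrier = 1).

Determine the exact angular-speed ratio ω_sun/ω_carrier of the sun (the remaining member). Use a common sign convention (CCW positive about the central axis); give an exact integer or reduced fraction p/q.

80/19

N_ring = 19 + 2·21 = 61
19(ω_s−ω_c) = −61(ω_r−ω_c),  ω_r=0, ω_c=1
ω_s = 1 − (61/19)(0−1) = 80/19
ω_s/ω_c = 80/19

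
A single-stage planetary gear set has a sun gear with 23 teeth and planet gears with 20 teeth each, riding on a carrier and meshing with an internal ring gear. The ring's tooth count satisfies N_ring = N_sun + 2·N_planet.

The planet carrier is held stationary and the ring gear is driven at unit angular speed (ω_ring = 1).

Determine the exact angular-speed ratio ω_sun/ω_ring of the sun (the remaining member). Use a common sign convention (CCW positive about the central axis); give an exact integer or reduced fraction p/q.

-63/23

N_ring = 23 + 2·20 = 63
23(ω_s−ω_c) = −63(ω_r−ω_c),  ω_c=0, ω_r=1
ω_s = 0 − (63/23)(1−0) = -63/23
ω_s/ω_r = -63/23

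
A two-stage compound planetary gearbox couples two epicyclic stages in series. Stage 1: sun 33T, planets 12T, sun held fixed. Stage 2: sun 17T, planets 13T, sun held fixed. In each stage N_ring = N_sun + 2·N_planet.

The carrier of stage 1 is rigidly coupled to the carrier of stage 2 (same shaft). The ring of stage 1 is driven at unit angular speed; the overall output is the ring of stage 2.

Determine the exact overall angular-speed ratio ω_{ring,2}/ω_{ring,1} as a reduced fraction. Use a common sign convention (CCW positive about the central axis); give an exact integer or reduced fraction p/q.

38/43

Stage 1: N_ring = 33 + 2·12 = 57
Stage 1: 33(ω_s−ω_c) = −57(ω_r−ω_c),  ω_s=0, ω_r=1
Stage 1: 33(0−ω_c) = −57(1−ω_c)  ⇒  90ω_c = 57  ⇒  ω_c = 19/30
  ⇒ ω_c¹/ω_r¹ = 19/30
Stage 2: N_ring = 17 + 2·13 = 43
Stage 2: 17(ω_s−ω_c) = −43(ω_r−ω_c),  ω_s=0, ω_c=1
Stage 2: ω_r = 1 − (17/43)(0−1) = 60/43
  ⇒ ω_r²/ω_c² = 60/43
Coupling ω_c² = ω_c¹ ⇒ overall = 19/30 × 60/43 = 38/43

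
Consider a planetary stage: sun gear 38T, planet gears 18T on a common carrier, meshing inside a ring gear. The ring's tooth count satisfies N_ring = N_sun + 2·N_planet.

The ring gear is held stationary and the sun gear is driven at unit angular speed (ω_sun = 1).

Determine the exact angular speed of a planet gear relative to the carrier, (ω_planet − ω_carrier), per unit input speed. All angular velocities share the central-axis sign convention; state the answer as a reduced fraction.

N_ring = 38 + 2·18 = 74
38(ω_s−ω_c) = −74(ω_r−ω_c),  ω_r=0, ω_s=1
38(1−ω_c) = −74(0−ω_c)  ⇒  112ω_c = 38  ⇒  ω_c = 19/56
sun–planet: 38·(1−19/56) = −18·(ω_p−ω_c)  ⇒  ω_p−ω_c = −(38/18)·(37/56) = -703/504

-703/504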